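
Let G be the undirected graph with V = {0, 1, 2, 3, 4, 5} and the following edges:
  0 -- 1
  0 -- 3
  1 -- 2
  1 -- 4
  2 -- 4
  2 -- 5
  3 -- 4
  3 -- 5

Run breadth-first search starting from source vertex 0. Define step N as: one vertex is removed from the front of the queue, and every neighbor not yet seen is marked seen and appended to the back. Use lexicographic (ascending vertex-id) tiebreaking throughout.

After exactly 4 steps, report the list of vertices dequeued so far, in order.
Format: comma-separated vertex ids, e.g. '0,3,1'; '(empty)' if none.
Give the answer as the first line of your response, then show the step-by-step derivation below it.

0,1,3,2

step 1: dequeue 0; queue=[1,3]; order=0
step 2: dequeue 1; queue=[3,2,4]; order=0,1
step 3: dequeue 3; queue=[2,4,5]; order=0,1,3
step 4: dequeue 2; queue=[4,5]; order=0,1,3,2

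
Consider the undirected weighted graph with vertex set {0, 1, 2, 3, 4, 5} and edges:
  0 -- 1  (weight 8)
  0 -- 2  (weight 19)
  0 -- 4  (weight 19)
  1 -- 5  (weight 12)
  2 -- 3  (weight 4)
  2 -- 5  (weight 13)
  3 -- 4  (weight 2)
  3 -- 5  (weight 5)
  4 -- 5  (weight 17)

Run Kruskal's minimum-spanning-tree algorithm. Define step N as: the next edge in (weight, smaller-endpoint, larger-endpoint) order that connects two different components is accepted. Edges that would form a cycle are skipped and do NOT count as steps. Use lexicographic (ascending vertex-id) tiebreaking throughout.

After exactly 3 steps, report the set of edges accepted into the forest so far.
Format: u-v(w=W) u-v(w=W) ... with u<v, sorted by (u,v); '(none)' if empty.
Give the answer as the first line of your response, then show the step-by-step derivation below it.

2-3(w=4) 3-4(w=2) 3-5(w=5)

step 1: add edge 3-4 (w=2); MST = {3-4(w=2)}
step 2: add edge 2-3 (w=4); MST = {2-3(w=4) 3-4(w=2)}
step 3: add edge 3-5 (w=5); MST = {2-3(w=4) 3-4(w=2) 3-5(w=5)}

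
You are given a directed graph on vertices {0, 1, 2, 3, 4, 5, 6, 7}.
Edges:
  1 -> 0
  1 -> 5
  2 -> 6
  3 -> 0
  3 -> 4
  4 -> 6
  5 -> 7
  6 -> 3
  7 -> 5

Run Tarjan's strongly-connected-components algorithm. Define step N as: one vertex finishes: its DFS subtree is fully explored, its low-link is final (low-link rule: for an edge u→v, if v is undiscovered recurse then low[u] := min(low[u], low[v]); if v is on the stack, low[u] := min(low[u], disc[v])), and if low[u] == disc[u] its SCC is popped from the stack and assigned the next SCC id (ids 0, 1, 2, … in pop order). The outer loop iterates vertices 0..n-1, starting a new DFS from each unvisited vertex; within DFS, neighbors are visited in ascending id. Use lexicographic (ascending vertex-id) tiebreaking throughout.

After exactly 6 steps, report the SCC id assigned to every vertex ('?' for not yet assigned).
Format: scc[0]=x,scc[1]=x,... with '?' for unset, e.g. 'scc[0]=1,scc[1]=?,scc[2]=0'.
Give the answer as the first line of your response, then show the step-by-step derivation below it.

scc[0]=0,scc[1]=2,scc[2]=?,scc[3]=?,scc[4]=?,scc[5]=1,scc[6]=?,scc[7]=1

step 1: low=(low[0]=0,low[1]=?,low[2]=?,low[3]=?,low[4]=?,low[5]=?,low[6]=?,low[7]=?); scc=(scc[0]=0,scc[1]=?,scc[2]=?,scc[3]=?,scc[4]=?,scc[5]=?,scc[6]=?,scc[7]=?)
step 2: low=(low[0]=0,low[1]=1,low[2]=?,low[3]=?,low[4]=?,low[5]=2,low[6]=?,low[7]=2); scc=(scc[0]=0,scc[1]=?,scc[2]=?,scc[3]=?,scc[4]=?,scc[5]=?,scc[6]=?,scc[7]=?)
step 3: low=(low[0]=0,low[1]=1,low[2]=?,low[3]=?,low[4]=?,low[5]=2,low[6]=?,low[7]=2); scc=(scc[0]=0,scc[1]=?,scc[2]=?,scc[3]=?,scc[4]=?,scc[5]=1,scc[6]=?,scc[7]=1)
step 4: low=(low[0]=0,low[1]=1,low[2]=?,low[3]=?,low[4]=?,low[5]=2,low[6]=?,low[7]=2); scc=(scc[0]=0,scc[1]=2,scc[2]=?,scc[3]=?,scc[4]=?,scc[5]=1,scc[6]=?,scc[7]=1)
step 5: low=(low[0]=0,low[1]=1,low[2]=4,low[3]=6,low[4]=5,low[5]=2,low[6]=5,low[7]=2); scc=(scc[0]=0,scc[1]=2,scc[2]=?,scc[3]=?,scc[4]=?,scc[5]=1,scc[6]=?,scc[7]=1)
step 6: low=(low[0]=0,low[1]=1,low[2]=4,low[3]=5,low[4]=5,low[5]=2,low[6]=5,low[7]=2); scc=(scc[0]=0,scc[1]=2,scc[2]=?,scc[3]=?,scc[4]=?,scc[5]=1,scc[6]=?,scc[7]=1)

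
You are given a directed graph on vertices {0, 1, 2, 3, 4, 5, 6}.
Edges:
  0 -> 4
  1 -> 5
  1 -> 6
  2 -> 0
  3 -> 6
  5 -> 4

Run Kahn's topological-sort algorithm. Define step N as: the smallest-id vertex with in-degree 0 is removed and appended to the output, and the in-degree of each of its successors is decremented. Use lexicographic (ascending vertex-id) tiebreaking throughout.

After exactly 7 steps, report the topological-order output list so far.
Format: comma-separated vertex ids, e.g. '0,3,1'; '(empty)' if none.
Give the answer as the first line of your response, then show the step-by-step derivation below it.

1,2,0,3,5,4,6

step 1: output 1; order=[1]; indeg=(1,0,0,0,2,0,1)
step 2: output 2; order=[1,2]; indeg=(0,0,0,0,2,0,1)
step 3: output 0; order=[1,2,0]; indeg=(0,0,0,0,1,0,1)
step 4: output 3; order=[1,2,0,3]; indeg=(0,0,0,0,1,0,0)
step 5: output 5; order=[1,2,0,3,5]; indeg=(0,0,0,0,0,0,0)
step 6: output 4; order=[1,2,0,3,5,4]; indeg=(0,0,0,0,0,0,0)
step 7: output 6; order=[1,2,0,3,5,4,6]; indeg=(0,0,0,0,0,0,0)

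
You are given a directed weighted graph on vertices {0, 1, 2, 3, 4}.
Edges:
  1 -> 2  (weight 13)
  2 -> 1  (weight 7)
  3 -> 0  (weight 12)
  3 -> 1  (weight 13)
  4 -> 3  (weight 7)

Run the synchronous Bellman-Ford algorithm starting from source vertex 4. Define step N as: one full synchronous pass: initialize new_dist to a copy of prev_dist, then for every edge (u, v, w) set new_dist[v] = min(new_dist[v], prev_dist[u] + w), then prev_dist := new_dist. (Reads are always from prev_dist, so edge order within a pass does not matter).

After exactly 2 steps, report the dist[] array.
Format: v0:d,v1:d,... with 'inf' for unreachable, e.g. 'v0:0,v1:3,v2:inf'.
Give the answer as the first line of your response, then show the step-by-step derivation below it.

v0:19,v1:20,v2:inf,v3:7,v4:0

step 1: dist = v0:inf,v1:inf,v2:inf,v3:7,v4:0
step 2: dist = v0:19,v1:20,v2:inf,v3:7,v4:0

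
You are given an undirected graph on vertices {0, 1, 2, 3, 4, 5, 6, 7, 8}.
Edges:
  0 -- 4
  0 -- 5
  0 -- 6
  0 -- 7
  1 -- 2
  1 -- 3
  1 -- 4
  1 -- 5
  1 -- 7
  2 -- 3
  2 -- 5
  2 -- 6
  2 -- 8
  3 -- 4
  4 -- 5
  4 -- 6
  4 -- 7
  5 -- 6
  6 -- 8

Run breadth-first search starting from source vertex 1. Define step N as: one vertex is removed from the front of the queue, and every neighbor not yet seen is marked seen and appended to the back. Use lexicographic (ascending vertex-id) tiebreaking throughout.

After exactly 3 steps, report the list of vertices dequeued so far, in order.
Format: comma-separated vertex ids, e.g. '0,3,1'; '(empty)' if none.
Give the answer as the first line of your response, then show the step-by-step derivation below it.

1,2,3

step 1: dequeue 1; queue=[2,3,4,5,7]; order=1
step 2: dequeue 2; queue=[3,4,5,7,6,8]; order=1,2
step 3: dequeue 3; queue=[4,5,7,6,8]; order=1,2,3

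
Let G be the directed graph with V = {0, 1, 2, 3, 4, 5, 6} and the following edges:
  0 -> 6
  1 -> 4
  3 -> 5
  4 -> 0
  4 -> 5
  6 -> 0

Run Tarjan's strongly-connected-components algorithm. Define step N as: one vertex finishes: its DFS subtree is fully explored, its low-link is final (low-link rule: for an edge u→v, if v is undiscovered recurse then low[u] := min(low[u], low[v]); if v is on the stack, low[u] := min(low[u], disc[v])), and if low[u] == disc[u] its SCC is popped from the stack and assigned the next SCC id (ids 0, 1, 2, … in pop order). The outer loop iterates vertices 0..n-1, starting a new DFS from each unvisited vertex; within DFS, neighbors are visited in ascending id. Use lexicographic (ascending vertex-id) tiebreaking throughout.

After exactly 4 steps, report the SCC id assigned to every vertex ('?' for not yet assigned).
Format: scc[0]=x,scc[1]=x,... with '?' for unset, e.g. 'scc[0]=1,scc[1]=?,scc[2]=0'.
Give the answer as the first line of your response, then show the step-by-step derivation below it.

scc[0]=0,scc[1]=?,scc[2]=?,scc[3]=?,scc[4]=2,scc[5]=1,scc[6]=0

step 1: low=(low[0]=0,low[1]=?,low[2]=?,low[3]=?,low[4]=?,low[5]=?,low[6]=0); scc=(scc[0]=?,scc[1]=?,scc[2]=?,scc[3]=?,scc[4]=?,scc[5]=?,scc[6]=?)
step 2: low=(low[0]=0,low[1]=?,low[2]=?,low[3]=?,low[4]=?,low[5]=?,low[6]=0); scc=(scc[0]=0,scc[1]=?,scc[2]=?,scc[3]=?,scc[4]=?,scc[5]=?,scc[6]=0)
step 3: low=(low[0]=0,low[1]=2,low[2]=?,low[3]=?,low[4]=3,low[5]=4,low[6]=0); scc=(scc[0]=0,scc[1]=?,scc[2]=?,scc[3]=?,scc[4]=?,scc[5]=1,scc[6]=0)
step 4: low=(low[0]=0,low[1]=2,low[2]=?,low[3]=?,low[4]=3,low[5]=4,low[6]=0); scc=(scc[0]=0,scc[1]=?,scc[2]=?,scc[3]=?,scc[4]=2,scc[5]=1,scc[6]=0)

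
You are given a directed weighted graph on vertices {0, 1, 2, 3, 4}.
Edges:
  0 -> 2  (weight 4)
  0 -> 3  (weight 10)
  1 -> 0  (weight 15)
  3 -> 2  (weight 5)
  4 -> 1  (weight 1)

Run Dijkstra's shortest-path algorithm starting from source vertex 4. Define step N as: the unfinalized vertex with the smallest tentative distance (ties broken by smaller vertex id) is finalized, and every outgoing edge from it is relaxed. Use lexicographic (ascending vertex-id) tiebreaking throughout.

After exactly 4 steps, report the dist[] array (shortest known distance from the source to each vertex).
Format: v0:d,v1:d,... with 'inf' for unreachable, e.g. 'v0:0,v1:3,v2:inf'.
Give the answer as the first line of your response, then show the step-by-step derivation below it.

v0:16,v1:1,v2:20,v3:26,v4:0

step 1: dist = v0:inf,v1:1,v2:inf,v3:inf,v4:0
step 2: dist = v0:16,v1:1,v2:inf,v3:inf,v4:0
step 3: dist = v0:16,v1:1,v2:20,v3:26,v4:0
step 4: dist = v0:16,v1:1,v2:20,v3:26,v4:0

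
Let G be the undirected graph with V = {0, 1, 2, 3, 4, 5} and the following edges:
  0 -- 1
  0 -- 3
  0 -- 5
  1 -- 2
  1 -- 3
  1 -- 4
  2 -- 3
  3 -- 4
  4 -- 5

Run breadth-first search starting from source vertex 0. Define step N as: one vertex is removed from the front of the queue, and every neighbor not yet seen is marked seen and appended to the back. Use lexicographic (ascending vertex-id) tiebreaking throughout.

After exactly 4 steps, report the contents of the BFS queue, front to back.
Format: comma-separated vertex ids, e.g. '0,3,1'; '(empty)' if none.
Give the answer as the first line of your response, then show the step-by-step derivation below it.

2,4

step 1: dequeue 0; queue=[1,3,5]; order=0
step 2: dequeue 1; queue=[3,5,2,4]; order=0,1
step 3: dequeue 3; queue=[5,2,4]; order=0,1,3
step 4: dequeue 5; queue=[2,4]; order=0,1,3,5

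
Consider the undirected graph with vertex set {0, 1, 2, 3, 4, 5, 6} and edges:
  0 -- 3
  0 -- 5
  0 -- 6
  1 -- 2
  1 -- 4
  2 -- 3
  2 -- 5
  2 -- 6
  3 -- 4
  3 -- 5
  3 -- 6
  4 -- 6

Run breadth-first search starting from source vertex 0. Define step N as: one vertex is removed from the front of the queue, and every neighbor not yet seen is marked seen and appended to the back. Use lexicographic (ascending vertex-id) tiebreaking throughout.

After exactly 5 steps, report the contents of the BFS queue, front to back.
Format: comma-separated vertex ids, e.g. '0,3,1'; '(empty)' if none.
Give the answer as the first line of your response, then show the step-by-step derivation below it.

4,1

step 1: dequeue 0; queue=[3,5,6]; order=0
step 2: dequeue 3; queue=[5,6,2,4]; order=0,3
step 3: dequeue 5; queue=[6,2,4]; order=0,3,5
step 4: dequeue 6; queue=[2,4]; order=0,3,5,6
step 5: dequeue 2; queue=[4,1]; order=0,3,5,6,2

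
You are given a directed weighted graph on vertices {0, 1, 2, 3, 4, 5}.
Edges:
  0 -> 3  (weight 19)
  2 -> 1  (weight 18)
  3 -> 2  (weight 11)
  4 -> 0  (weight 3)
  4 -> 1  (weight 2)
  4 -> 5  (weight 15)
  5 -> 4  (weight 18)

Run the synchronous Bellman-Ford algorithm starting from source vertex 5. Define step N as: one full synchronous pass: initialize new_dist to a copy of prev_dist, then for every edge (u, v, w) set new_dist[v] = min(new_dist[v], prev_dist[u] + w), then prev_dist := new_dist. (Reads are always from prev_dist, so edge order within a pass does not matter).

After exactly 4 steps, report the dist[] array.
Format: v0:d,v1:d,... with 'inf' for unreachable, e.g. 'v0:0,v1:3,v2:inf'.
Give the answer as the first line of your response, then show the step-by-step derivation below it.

v0:21,v1:20,v2:51,v3:40,v4:18,v5:0

step 1: dist = v0:inf,v1:inf,v2:inf,v3:inf,v4:18,v5:0
step 2: dist = v0:21,v1:20,v2:inf,v3:inf,v4:18,v5:0
step 3: dist = v0:21,v1:20,v2:inf,v3:40,v4:18,v5:0
step 4: dist = v0:21,v1:20,v2:51,v3:40,v4:18,v5:0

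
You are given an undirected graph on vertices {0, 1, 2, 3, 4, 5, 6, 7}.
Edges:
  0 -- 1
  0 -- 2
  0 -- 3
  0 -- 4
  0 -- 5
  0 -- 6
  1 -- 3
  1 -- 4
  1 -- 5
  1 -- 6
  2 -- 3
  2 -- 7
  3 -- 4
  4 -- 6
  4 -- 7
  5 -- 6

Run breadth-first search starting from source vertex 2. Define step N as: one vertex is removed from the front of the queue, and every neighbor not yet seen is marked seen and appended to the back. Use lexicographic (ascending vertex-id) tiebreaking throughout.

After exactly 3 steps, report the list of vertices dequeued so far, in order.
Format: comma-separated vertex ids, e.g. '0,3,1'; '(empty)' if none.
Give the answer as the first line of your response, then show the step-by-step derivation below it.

2,0,3

step 1: dequeue 2; queue=[0,3,7]; order=2
step 2: dequeue 0; queue=[3,7,1,4,5,6]; order=2,0
step 3: dequeue 3; queue=[7,1,4,5,6]; order=2,0,3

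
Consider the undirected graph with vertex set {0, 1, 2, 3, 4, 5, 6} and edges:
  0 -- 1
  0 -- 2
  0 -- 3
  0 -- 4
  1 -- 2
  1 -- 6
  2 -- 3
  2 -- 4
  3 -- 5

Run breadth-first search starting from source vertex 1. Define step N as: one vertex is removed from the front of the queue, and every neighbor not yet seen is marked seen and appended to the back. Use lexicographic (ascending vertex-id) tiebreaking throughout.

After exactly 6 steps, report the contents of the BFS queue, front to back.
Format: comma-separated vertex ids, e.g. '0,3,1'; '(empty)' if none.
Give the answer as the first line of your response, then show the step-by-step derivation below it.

5

step 1: dequeue 1; queue=[0,2,6]; order=1
step 2: dequeue 0; queue=[2,6,3,4]; order=1,0
step 3: dequeue 2; queue=[6,3,4]; order=1,0,2
step 4: dequeue 6; queue=[3,4]; order=1,0,2,6
step 5: dequeue 3; queue=[4,5]; order=1,0,2,6,3
step 6: dequeue 4; queue=[5]; order=1,0,2,6,3,4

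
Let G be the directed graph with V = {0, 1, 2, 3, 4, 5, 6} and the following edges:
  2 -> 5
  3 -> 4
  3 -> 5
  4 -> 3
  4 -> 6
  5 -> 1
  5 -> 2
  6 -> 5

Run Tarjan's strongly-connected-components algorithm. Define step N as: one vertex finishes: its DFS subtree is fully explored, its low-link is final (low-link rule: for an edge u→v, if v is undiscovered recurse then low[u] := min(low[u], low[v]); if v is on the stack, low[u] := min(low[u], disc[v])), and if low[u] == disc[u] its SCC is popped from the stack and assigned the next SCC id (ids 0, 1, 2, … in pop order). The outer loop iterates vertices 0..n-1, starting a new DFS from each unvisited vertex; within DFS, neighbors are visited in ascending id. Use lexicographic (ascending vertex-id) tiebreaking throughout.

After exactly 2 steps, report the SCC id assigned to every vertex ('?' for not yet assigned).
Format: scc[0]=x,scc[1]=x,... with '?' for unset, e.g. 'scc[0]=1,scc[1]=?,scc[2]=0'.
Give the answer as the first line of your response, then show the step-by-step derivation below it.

scc[0]=0,scc[1]=1,scc[2]=?,scc[3]=?,scc[4]=?,scc[5]=?,scc[6]=?

step 1: low=(low[0]=0,low[1]=?,low[2]=?,low[3]=?,low[4]=?,low[5]=?,low[6]=?); scc=(scc[0]=0,scc[1]=?,scc[2]=?,scc[3]=?,scc[4]=?,scc[5]=?,scc[6]=?)
step 2: low=(low[0]=0,low[1]=1,low[2]=?,low[3]=?,low[4]=?,low[5]=?,low[6]=?); scc=(scc[0]=0,scc[1]=1,scc[2]=?,scc[3]=?,scc[4]=?,scc[5]=?,scc[6]=?)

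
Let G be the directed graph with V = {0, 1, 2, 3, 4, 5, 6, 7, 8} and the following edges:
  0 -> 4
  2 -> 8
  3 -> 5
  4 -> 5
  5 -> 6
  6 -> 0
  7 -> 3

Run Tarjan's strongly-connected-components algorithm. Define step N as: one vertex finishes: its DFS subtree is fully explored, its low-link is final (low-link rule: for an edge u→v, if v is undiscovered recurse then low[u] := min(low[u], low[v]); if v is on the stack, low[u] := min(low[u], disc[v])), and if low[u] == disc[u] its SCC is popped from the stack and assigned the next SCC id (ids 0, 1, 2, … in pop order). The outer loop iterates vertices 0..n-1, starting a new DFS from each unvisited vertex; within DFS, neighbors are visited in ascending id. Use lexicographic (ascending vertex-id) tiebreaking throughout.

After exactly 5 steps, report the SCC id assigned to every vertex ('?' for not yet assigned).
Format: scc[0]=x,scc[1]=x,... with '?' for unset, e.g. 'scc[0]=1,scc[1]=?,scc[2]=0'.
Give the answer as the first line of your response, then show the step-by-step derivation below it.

scc[0]=0,scc[1]=1,scc[2]=?,scc[3]=?,scc[4]=0,scc[5]=0,scc[6]=0,scc[7]=?,scc[8]=?

step 1: low=(low[0]=0,low[1]=?,low[2]=?,low[3]=?,low[4]=1,low[5]=2,low[6]=0,low[7]=?,low[8]=?); scc=(scc[0]=?,scc[1]=?,scc[2]=?,scc[3]=?,scc[4]=?,scc[5]=?,scc[6]=?,scc[7]=?,scc[8]=?)
step 2: low=(low[0]=0,low[1]=?,low[2]=?,low[3]=?,low[4]=1,low[5]=0,low[6]=0,low[7]=?,low[8]=?); scc=(scc[0]=?,scc[1]=?,scc[2]=?,scc[3]=?,scc[4]=?,scc[5]=?,scc[6]=?,scc[7]=?,scc[8]=?)
step 3: low=(low[0]=0,low[1]=?,low[2]=?,low[3]=?,low[4]=0,low[5]=0,low[6]=0,low[7]=?,low[8]=?); scc=(scc[0]=?,scc[1]=?,scc[2]=?,scc[3]=?,scc[4]=?,scc[5]=?,scc[6]=?,scc[7]=?,scc[8]=?)
step 4: low=(low[0]=0,low[1]=?,low[2]=?,low[3]=?,low[4]=0,low[5]=0,low[6]=0,low[7]=?,low[8]=?); scc=(scc[0]=0,scc[1]=?,scc[2]=?,scc[3]=?,scc[4]=0,scc[5]=0,scc[6]=0,scc[7]=?,scc[8]=?)
step 5: low=(low[0]=0,low[1]=4,low[2]=?,low[3]=?,low[4]=0,low[5]=0,low[6]=0,low[7]=?,low[8]=?); scc=(scc[0]=0,scc[1]=1,scc[2]=?,scc[3]=?,scc[4]=0,scc[5]=0,scc[6]=0,scc[7]=?,scc[8]=?)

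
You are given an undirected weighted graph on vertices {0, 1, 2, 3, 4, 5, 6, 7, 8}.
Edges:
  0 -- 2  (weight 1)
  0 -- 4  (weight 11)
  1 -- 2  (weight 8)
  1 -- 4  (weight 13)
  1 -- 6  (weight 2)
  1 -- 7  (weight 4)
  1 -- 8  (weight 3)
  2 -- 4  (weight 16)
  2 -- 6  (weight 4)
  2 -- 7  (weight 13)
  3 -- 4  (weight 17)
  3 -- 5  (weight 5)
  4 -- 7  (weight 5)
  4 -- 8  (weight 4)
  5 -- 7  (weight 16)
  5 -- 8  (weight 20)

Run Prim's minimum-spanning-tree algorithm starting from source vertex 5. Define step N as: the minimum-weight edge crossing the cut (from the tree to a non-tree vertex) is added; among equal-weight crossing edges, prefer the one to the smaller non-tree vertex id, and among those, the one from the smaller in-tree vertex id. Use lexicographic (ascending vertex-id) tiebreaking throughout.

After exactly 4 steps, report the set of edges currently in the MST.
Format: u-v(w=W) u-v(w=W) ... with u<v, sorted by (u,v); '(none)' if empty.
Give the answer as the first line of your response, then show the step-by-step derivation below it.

1-6(w=2) 1-7(w=4) 3-5(w=5) 5-7(w=16)

step 1: add edge 3-5 (w=5); MST = {3-5(w=5)}
step 2: add edge 5-7 (w=16); MST = {3-5(w=5) 5-7(w=16)}
step 3: add edge 1-7 (w=4); MST = {1-7(w=4) 3-5(w=5) 5-7(w=16)}
step 4: add edge 1-6 (w=2); MST = {1-6(w=2) 1-7(w=4) 3-5(w=5) 5-7(w=16)}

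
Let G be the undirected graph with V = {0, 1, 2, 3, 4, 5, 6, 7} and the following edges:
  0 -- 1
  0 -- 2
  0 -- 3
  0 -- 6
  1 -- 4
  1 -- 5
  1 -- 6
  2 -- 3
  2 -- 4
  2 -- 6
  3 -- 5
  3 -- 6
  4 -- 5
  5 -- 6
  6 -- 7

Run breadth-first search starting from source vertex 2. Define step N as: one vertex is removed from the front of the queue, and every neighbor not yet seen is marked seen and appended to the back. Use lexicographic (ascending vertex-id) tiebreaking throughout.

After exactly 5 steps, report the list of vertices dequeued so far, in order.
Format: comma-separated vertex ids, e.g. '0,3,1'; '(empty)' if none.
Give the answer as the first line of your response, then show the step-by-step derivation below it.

2,0,3,4,6

step 1: dequeue 2; queue=[0,3,4,6]; order=2
step 2: dequeue 0; queue=[3,4,6,1]; order=2,0
step 3: dequeue 3; queue=[4,6,1,5]; order=2,0,3
step 4: dequeue 4; queue=[6,1,5]; order=2,0,3,4
step 5: dequeue 6; queue=[1,5,7]; order=2,0,3,4,6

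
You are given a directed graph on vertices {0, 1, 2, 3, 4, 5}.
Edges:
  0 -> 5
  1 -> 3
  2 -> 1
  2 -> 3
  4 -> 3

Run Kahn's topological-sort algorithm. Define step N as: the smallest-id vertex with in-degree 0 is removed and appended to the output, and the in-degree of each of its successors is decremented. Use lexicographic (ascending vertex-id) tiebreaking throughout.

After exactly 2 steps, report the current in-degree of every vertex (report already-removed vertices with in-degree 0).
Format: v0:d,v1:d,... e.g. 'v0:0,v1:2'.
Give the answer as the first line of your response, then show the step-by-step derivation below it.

v0:0,v1:0,v2:0,v3:2,v4:0,v5:0

step 1: output 0; order=[0]; indeg=(0,1,0,3,0,0)
step 2: output 2; order=[0,2]; indeg=(0,0,0,2,0,0)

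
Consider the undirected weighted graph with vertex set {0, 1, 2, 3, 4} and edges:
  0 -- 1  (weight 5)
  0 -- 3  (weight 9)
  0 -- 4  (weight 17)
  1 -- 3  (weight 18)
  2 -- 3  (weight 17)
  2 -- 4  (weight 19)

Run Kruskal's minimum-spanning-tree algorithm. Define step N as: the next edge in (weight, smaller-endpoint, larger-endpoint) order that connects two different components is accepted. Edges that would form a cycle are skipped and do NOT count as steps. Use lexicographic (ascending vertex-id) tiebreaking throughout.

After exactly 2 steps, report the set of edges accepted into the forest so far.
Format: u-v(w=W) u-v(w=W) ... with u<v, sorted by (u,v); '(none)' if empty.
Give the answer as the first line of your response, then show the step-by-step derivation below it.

0-1(w=5) 0-3(w=9)

step 1: add edge 0-1 (w=5); MST = {0-1(w=5)}
step 2: add edge 0-3 (w=9); MST = {0-1(w=5) 0-3(w=9)}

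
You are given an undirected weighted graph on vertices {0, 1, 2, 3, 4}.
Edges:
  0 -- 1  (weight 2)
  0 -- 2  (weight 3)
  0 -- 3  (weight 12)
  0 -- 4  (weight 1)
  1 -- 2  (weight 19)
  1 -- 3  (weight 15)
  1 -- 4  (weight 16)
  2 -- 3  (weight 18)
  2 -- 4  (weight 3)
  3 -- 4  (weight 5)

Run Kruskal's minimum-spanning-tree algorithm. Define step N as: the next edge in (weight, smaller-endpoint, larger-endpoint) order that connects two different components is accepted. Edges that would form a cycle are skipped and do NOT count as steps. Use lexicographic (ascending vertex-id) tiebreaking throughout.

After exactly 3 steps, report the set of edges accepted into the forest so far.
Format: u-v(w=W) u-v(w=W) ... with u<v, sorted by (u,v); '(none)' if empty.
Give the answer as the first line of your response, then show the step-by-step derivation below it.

0-1(w=2) 0-2(w=3) 0-4(w=1)

step 1: add edge 0-4 (w=1); MST = {0-4(w=1)}
step 2: add edge 0-1 (w=2); MST = {0-1(w=2) 0-4(w=1)}
step 3: add edge 0-2 (w=3); MST = {0-1(w=2) 0-2(w=3) 0-4(w=1)}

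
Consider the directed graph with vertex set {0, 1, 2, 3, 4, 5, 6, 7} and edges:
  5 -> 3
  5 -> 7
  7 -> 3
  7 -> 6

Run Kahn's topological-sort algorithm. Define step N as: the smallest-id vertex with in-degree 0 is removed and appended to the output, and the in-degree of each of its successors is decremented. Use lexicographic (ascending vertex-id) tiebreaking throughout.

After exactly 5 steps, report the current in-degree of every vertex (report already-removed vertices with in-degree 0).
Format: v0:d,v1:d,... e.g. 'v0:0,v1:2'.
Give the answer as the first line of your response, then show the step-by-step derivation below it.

v0:0,v1:0,v2:0,v3:1,v4:0,v5:0,v6:1,v7:0

step 1: output 0; order=[0]; indeg=(0,0,0,2,0,0,1,1)
step 2: output 1; order=[0,1]; indeg=(0,0,0,2,0,0,1,1)
step 3: output 2; order=[0,1,2]; indeg=(0,0,0,2,0,0,1,1)
step 4: output 4; order=[0,1,2,4]; indeg=(0,0,0,2,0,0,1,1)
step 5: output 5; order=[0,1,2,4,5]; indeg=(0,0,0,1,0,0,1,0)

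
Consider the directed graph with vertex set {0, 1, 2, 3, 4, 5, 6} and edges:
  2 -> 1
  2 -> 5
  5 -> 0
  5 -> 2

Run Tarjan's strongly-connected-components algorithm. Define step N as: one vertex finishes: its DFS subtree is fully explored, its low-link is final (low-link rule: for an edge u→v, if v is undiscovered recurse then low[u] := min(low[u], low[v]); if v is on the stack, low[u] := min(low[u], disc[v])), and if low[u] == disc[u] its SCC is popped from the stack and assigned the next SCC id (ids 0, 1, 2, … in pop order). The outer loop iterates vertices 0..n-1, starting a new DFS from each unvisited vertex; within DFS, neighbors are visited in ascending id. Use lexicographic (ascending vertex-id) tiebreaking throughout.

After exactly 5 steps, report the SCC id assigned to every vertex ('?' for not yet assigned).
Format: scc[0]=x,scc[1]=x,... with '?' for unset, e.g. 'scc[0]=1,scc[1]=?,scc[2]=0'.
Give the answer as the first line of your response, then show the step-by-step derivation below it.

scc[0]=0,scc[1]=1,scc[2]=2,scc[3]=3,scc[4]=?,scc[5]=2,scc[6]=?

step 1: low=(low[0]=0,low[1]=?,low[2]=?,low[3]=?,low[4]=?,low[5]=?,low[6]=?); scc=(scc[0]=0,scc[1]=?,scc[2]=?,scc[3]=?,scc[4]=?,scc[5]=?,scc[6]=?)
step 2: low=(low[0]=0,low[1]=1,low[2]=?,low[3]=?,low[4]=?,low[5]=?,low[6]=?); scc=(scc[0]=0,scc[1]=1,scc[2]=?,scc[3]=?,scc[4]=?,scc[5]=?,scc[6]=?)
step 3: low=(low[0]=0,low[1]=1,low[2]=2,low[3]=?,low[4]=?,low[5]=2,low[6]=?); scc=(scc[0]=0,scc[1]=1,scc[2]=?,scc[3]=?,scc[4]=?,scc[5]=?,scc[6]=?)
step 4: low=(low[0]=0,low[1]=1,low[2]=2,low[3]=?,low[4]=?,low[5]=2,low[6]=?); scc=(scc[0]=0,scc[1]=1,scc[2]=2,scc[3]=?,scc[4]=?,scc[5]=2,scc[6]=?)
step 5: low=(low[0]=0,low[1]=1,low[2]=2,low[3]=4,low[4]=?,low[5]=2,low[6]=?); scc=(scc[0]=0,scc[1]=1,scc[2]=2,scc[3]=3,scc[4]=?,scc[5]=2,scc[6]=?)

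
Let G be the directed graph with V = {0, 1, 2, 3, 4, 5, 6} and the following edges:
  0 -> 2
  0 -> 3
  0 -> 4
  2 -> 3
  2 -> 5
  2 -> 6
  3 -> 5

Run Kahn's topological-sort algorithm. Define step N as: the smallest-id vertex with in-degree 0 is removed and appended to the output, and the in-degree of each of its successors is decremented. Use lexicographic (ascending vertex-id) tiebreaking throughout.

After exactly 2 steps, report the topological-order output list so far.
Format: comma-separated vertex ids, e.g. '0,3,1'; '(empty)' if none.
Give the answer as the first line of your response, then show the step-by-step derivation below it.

0,1

step 1: output 0; order=[0]; indeg=(0,0,0,1,0,2,1)
step 2: output 1; order=[0,1]; indeg=(0,0,0,1,0,2,1)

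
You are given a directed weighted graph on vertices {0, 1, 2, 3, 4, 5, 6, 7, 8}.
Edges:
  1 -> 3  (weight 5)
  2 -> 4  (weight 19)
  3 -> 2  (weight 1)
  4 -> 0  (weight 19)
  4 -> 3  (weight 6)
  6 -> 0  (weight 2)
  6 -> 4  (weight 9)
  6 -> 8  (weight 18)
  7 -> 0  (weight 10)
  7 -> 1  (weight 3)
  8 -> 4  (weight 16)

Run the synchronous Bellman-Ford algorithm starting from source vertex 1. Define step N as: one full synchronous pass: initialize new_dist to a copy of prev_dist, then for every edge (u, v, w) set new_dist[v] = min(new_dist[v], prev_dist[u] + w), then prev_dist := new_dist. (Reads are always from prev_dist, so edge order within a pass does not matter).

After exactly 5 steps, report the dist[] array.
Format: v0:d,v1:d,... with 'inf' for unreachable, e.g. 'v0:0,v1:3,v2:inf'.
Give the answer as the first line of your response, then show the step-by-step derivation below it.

v0:44,v1:0,v2:6,v3:5,v4:25,v5:inf,v6:inf,v7:inf,v8:inf

step 1: dist = v0:inf,v1:0,v2:inf,v3:5,v4:inf,v5:inf,v6:inf,v7:inf,v8:inf
step 2: dist = v0:inf,v1:0,v2:6,v3:5,v4:inf,v5:inf,v6:inf,v7:inf,v8:inf
step 3: dist = v0:inf,v1:0,v2:6,v3:5,v4:25,v5:inf,v6:inf,v7:inf,v8:inf
step 4: dist = v0:44,v1:0,v2:6,v3:5,v4:25,v5:inf,v6:inf,v7:inf,v8:inf
step 5: dist = v0:44,v1:0,v2:6,v3:5,v4:25,v5:inf,v6:inf,v7:inf,v8:inf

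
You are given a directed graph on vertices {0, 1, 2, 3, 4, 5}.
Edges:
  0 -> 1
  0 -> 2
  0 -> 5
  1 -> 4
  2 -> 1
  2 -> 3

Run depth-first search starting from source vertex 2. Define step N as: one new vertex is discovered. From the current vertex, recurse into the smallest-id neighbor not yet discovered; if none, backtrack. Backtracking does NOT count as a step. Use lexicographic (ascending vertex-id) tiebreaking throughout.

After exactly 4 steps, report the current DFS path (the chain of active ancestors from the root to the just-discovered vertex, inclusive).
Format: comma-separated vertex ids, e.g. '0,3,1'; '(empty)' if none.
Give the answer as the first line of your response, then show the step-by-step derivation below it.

2,3

step 1: discover 2; path=2; order=2
step 2: discover 1; path=2>1; order=2,1
step 3: discover 4; path=2>1>4; order=2,1,4
step 4: discover 3; path=2>3; order=2,1,4,3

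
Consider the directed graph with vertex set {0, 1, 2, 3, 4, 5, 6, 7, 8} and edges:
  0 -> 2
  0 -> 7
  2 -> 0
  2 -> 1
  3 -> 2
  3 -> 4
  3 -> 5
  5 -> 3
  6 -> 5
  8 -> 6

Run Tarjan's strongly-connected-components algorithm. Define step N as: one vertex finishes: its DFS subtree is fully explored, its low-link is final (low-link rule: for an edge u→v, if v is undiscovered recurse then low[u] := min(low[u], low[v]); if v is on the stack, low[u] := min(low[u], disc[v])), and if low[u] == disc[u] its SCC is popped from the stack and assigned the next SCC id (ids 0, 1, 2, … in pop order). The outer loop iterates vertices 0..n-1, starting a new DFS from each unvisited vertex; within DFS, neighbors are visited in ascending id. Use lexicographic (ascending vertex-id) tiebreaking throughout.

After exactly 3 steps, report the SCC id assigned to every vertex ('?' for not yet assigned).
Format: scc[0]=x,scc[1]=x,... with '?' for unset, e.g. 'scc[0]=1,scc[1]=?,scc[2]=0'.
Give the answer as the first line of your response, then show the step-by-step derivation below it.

scc[0]=?,scc[1]=0,scc[2]=?,scc[3]=?,scc[4]=?,scc[5]=?,scc[6]=?,scc[7]=1,scc[8]=?

step 1: low=(low[0]=0,low[1]=2,low[2]=0,low[3]=?,low[4]=?,low[5]=?,low[6]=?,low[7]=?,low[8]=?); scc=(scc[0]=?,scc[1]=0,scc[2]=?,scc[3]=?,scc[4]=?,scc[5]=?,scc[6]=?,scc[7]=?,scc[8]=?)
step 2: low=(low[0]=0,low[1]=2,low[2]=0,low[3]=?,low[4]=?,low[5]=?,low[6]=?,low[7]=?,low[8]=?); scc=(scc[0]=?,scc[1]=0,scc[2]=?,scc[3]=?,scc[4]=?,scc[5]=?,scc[6]=?,scc[7]=?,scc[8]=?)
step 3: low=(low[0]=0,low[1]=2,low[2]=0,low[3]=?,low[4]=?,low[5]=?,low[6]=?,low[7]=3,low[8]=?); scc=(scc[0]=?,scc[1]=0,scc[2]=?,scc[3]=?,scc[4]=?,scc[5]=?,scc[6]=?,scc[7]=1,scc[8]=?)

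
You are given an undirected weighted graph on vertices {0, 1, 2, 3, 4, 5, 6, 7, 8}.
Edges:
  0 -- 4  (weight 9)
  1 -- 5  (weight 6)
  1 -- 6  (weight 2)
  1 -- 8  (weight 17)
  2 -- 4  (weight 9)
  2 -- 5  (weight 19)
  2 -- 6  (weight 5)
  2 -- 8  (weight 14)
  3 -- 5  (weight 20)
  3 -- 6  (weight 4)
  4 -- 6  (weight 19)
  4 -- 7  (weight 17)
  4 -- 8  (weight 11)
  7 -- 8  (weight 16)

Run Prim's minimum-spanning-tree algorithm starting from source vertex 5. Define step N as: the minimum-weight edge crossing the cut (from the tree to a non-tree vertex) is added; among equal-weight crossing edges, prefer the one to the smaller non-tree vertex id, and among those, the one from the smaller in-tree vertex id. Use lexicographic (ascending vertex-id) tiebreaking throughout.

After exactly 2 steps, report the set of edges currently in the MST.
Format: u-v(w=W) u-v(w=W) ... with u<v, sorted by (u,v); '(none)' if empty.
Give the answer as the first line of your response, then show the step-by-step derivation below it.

1-5(w=6) 1-6(w=2)

step 1: add edge 1-5 (w=6); MST = {1-5(w=6)}
step 2: add edge 1-6 (w=2); MST = {1-5(w=6) 1-6(w=2)}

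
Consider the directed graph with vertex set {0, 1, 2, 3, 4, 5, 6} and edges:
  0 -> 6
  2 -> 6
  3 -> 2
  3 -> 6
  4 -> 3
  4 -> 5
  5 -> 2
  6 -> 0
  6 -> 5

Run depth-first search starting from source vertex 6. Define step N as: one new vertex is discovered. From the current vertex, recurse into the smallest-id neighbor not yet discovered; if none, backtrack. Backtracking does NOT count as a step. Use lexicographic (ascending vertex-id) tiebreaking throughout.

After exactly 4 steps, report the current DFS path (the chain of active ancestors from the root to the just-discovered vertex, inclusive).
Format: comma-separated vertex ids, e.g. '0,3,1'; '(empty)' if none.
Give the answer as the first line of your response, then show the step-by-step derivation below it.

6,5,2

step 1: discover 6; path=6; order=6
step 2: discover 0; path=6>0; order=6,0
step 3: discover 5; path=6>5; order=6,0,5
step 4: discover 2; path=6>5>2; order=6,0,5,2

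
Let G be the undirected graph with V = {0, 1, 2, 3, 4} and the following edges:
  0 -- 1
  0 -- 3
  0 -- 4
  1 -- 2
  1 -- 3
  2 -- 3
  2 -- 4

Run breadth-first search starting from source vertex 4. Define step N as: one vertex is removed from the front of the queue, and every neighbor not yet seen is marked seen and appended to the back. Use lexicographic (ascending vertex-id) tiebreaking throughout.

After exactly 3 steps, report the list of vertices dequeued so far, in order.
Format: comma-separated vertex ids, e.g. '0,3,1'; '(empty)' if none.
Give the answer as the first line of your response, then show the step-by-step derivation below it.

4,0,2

step 1: dequeue 4; queue=[0,2]; order=4
step 2: dequeue 0; queue=[2,1,3]; order=4,0
step 3: dequeue 2; queue=[1,3]; order=4,0,2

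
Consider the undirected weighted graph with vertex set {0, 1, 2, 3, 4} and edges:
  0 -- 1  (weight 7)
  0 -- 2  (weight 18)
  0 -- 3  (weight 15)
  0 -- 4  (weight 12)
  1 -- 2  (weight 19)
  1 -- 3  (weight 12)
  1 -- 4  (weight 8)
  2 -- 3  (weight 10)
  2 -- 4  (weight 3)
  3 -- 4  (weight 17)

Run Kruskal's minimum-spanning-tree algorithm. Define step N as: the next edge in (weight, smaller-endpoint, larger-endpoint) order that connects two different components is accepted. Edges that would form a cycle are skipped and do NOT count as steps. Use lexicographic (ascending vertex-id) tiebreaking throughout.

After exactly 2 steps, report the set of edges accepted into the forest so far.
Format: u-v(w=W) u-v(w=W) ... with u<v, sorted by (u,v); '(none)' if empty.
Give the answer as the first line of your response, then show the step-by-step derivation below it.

0-1(w=7) 2-4(w=3)

step 1: add edge 2-4 (w=3); MST = {2-4(w=3)}
step 2: add edge 0-1 (w=7); MST = {0-1(w=7) 2-4(w=3)}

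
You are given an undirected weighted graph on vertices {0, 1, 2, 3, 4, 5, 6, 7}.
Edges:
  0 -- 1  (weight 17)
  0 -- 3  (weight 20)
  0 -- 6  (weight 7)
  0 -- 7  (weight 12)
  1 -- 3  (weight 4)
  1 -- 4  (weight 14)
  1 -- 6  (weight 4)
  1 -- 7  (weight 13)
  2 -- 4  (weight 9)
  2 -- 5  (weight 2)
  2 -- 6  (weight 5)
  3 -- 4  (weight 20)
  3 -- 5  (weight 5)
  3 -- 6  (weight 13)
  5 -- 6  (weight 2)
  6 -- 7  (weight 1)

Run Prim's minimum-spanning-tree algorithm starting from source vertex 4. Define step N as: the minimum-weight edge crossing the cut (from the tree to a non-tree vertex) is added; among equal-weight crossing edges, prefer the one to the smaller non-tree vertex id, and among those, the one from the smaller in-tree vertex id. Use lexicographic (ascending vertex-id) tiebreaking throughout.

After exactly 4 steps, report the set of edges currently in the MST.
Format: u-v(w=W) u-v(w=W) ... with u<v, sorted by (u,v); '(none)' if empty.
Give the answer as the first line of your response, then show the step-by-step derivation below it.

2-4(w=9) 2-5(w=2) 5-6(w=2) 6-7(w=1)

step 1: add edge 2-4 (w=9); MST = {2-4(w=9)}
step 2: add edge 2-5 (w=2); MST = {2-4(w=9) 2-5(w=2)}
step 3: add edge 5-6 (w=2); MST = {2-4(w=9) 2-5(w=2) 5-6(w=2)}
step 4: add edge 6-7 (w=1); MST = {2-4(w=9) 2-5(w=2) 5-6(w=2) 6-7(w=1)}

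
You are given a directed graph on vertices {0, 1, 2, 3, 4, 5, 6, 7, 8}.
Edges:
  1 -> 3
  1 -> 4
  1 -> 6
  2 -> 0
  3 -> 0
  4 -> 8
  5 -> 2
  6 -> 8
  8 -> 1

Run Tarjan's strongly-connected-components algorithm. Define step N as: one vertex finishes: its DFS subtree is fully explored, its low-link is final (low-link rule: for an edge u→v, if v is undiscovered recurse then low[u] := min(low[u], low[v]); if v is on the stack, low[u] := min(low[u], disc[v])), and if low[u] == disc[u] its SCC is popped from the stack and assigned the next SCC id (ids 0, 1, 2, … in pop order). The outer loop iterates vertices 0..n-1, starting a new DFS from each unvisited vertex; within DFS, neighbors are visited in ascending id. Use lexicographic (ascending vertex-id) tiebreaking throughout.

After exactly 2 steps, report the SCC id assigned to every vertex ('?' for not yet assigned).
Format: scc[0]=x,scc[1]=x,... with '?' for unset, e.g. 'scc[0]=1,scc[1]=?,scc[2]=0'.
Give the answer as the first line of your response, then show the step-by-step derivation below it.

scc[0]=0,scc[1]=?,scc[2]=?,scc[3]=1,scc[4]=?,scc[5]=?,scc[6]=?,scc[7]=?,scc[8]=?

step 1: low=(low[0]=0,low[1]=?,low[2]=?,low[3]=?,low[4]=?,low[5]=?,low[6]=?,low[7]=?,low[8]=?); scc=(scc[0]=0,scc[1]=?,scc[2]=?,scc[3]=?,scc[4]=?,scc[5]=?,scc[6]=?,scc[7]=?,scc[8]=?)
step 2: low=(low[0]=0,low[1]=1,low[2]=?,low[3]=2,low[4]=?,low[5]=?,low[6]=?,low[7]=?,low[8]=?); scc=(scc[0]=0,scc[1]=?,scc[2]=?,scc[3]=1,scc[4]=?,scc[5]=?,scc[6]=?,scc[7]=?,scc[8]=?)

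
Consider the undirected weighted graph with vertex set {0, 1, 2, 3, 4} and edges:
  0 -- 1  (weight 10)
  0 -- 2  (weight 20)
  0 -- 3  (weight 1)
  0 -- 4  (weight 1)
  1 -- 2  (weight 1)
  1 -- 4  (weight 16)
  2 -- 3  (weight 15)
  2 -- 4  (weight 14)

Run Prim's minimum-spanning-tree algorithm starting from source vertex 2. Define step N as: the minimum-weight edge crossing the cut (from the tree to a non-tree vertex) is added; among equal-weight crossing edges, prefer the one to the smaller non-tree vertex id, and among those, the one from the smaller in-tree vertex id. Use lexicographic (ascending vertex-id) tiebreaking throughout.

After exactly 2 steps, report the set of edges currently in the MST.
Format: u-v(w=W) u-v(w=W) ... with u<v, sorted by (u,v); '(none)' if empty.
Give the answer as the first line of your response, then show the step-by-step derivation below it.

0-1(w=10) 1-2(w=1)

step 1: add edge 1-2 (w=1); MST = {1-2(w=1)}
step 2: add edge 0-1 (w=10); MST = {0-1(w=10) 1-2(w=1)}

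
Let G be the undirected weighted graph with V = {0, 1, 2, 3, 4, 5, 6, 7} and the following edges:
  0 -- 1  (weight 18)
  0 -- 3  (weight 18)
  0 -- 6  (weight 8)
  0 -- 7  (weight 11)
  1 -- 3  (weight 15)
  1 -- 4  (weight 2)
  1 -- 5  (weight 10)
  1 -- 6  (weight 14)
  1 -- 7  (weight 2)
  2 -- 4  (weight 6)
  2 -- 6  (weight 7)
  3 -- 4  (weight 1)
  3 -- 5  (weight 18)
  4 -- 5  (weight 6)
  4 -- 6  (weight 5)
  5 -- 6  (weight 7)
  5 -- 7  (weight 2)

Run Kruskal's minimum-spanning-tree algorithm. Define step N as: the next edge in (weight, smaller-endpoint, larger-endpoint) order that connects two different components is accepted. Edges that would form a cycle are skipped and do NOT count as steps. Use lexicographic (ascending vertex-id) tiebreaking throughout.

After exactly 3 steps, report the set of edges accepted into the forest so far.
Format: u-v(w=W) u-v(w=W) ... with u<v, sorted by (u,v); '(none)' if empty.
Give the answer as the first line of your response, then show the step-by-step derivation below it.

1-4(w=2) 1-7(w=2) 3-4(w=1)

step 1: add edge 3-4 (w=1); MST = {3-4(w=1)}
step 2: add edge 1-4 (w=2); MST = {1-4(w=2) 3-4(w=1)}
step 3: add edge 1-7 (w=2); MST = {1-4(w=2) 1-7(w=2) 3-4(w=1)}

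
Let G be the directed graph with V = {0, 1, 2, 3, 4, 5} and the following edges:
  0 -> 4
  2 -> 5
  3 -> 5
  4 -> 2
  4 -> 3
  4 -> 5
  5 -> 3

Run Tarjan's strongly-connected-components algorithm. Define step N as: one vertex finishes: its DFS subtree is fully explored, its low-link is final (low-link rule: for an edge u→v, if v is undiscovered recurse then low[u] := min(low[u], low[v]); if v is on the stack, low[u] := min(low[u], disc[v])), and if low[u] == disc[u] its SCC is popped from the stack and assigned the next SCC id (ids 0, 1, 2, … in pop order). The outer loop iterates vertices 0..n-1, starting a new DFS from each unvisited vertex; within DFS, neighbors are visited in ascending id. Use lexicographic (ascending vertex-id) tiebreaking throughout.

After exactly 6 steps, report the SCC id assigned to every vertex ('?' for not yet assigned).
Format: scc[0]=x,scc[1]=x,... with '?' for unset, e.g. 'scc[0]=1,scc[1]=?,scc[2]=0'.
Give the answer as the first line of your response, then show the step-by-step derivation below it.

scc[0]=3,scc[1]=4,scc[2]=1,scc[3]=0,scc[4]=2,scc[5]=0

step 1: low=(low[0]=0,low[1]=?,low[2]=2,low[3]=3,low[4]=1,low[5]=3); scc=(scc[0]=?,scc[1]=?,scc[2]=?,scc[3]=?,scc[4]=?,scc[5]=?)
step 2: low=(low[0]=0,low[1]=?,low[2]=2,low[3]=3,low[4]=1,low[5]=3); scc=(scc[0]=?,scc[1]=?,scc[2]=?,scc[3]=0,scc[4]=?,scc[5]=0)
step 3: low=(low[0]=0,low[1]=?,low[2]=2,low[3]=3,low[4]=1,low[5]=3); scc=(scc[0]=?,scc[1]=?,scc[2]=1,scc[3]=0,scc[4]=?,scc[5]=0)
step 4: low=(low[0]=0,low[1]=?,low[2]=2,low[3]=3,low[4]=1,low[5]=3); scc=(scc[0]=?,scc[1]=?,scc[2]=1,scc[3]=0,scc[4]=2,scc[5]=0)
step 5: low=(low[0]=0,low[1]=?,low[2]=2,low[3]=3,low[4]=1,low[5]=3); scc=(scc[0]=3,scc[1]=?,scc[2]=1,scc[3]=0,scc[4]=2,scc[5]=0)
step 6: low=(low[0]=0,low[1]=5,low[2]=2,low[3]=3,low[4]=1,low[5]=3); scc=(scc[0]=3,scc[1]=4,scc[2]=1,scc[3]=0,scc[4]=2,scc[5]=0)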